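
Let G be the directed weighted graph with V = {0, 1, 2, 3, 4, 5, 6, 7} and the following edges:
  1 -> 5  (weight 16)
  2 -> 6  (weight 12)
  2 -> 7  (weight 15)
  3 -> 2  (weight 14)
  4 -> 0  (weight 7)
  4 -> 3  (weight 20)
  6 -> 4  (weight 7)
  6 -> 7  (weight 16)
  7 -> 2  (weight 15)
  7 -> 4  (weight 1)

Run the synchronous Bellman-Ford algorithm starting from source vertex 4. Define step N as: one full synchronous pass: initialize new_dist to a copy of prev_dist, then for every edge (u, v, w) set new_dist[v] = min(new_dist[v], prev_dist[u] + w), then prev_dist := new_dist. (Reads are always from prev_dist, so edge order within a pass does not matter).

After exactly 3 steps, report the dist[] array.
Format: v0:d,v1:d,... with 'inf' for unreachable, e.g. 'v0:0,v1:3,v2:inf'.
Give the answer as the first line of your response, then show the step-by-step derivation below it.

v0:7,v1:inf,v2:34,v3:20,v4:0,v5:inf,v6:46,v7:49

step 1: dist = v0:7,v1:inf,v2:inf,v3:20,v4:0,v5:inf,v6:inf,v7:inf
step 2: dist = v0:7,v1:inf,v2:34,v3:20,v4:0,v5:inf,v6:inf,v7:inf
step 3: dist = v0:7,v1:inf,v2:34,v3:20,v4:0,v5:inf,v6:46,v7:49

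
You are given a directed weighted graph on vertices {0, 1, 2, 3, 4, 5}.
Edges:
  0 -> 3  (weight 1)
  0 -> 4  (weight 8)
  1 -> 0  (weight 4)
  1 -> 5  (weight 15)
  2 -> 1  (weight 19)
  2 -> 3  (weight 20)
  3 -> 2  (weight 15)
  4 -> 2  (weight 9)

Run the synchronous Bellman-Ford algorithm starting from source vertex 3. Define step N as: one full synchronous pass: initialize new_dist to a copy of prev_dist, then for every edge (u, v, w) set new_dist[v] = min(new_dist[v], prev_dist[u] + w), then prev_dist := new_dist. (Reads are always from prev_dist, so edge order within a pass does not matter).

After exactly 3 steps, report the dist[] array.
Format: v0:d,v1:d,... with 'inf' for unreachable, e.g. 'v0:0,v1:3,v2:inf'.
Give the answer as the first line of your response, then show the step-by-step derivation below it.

v0:38,v1:34,v2:15,v3:0,v4:inf,v5:49

step 1: dist = v0:inf,v1:inf,v2:15,v3:0,v4:inf,v5:inf
step 2: dist = v0:inf,v1:34,v2:15,v3:0,v4:inf,v5:inf
step 3: dist = v0:38,v1:34,v2:15,v3:0,v4:inf,v5:49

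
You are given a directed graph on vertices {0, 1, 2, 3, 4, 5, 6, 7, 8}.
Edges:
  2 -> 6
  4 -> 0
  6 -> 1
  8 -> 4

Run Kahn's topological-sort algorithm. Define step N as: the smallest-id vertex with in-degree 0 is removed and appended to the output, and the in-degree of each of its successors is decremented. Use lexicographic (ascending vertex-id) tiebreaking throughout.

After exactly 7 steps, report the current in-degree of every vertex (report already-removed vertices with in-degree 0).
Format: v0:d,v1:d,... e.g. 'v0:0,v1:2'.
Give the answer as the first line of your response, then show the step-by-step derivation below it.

v0:1,v1:0,v2:0,v3:0,v4:0,v5:0,v6:0,v7:0,v8:0

step 1: output 2; order=[2]; indeg=(1,1,0,0,1,0,0,0,0)
step 2: output 3; order=[2,3]; indeg=(1,1,0,0,1,0,0,0,0)
step 3: output 5; order=[2,3,5]; indeg=(1,1,0,0,1,0,0,0,0)
step 4: output 6; order=[2,3,5,6]; indeg=(1,0,0,0,1,0,0,0,0)
step 5: output 1; order=[2,3,5,6,1]; indeg=(1,0,0,0,1,0,0,0,0)
step 6: output 7; order=[2,3,5,6,1,7]; indeg=(1,0,0,0,1,0,0,0,0)
step 7: output 8; order=[2,3,5,6,1,7,8]; indeg=(1,0,0,0,0,0,0,0,0)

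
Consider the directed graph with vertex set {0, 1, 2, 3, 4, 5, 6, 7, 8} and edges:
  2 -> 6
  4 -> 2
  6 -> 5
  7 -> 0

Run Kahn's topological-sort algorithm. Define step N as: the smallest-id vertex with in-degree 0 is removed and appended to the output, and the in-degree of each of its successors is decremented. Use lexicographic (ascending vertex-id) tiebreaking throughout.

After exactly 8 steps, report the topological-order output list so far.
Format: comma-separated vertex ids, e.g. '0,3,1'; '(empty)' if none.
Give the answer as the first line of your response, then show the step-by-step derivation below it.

1,3,4,2,6,5,7,0

step 1: output 1; order=[1]; indeg=(1,0,1,0,0,1,1,0,0)
step 2: output 3; order=[1,3]; indeg=(1,0,1,0,0,1,1,0,0)
step 3: output 4; order=[1,3,4]; indeg=(1,0,0,0,0,1,1,0,0)
step 4: output 2; order=[1,3,4,2]; indeg=(1,0,0,0,0,1,0,0,0)
step 5: output 6; order=[1,3,4,2,6]; indeg=(1,0,0,0,0,0,0,0,0)
step 6: output 5; order=[1,3,4,2,6,5]; indeg=(1,0,0,0,0,0,0,0,0)
step 7: output 7; order=[1,3,4,2,6,5,7]; indeg=(0,0,0,0,0,0,0,0,0)
step 8: output 0; order=[1,3,4,2,6,5,7,0]; indeg=(0,0,0,0,0,0,0,0,0)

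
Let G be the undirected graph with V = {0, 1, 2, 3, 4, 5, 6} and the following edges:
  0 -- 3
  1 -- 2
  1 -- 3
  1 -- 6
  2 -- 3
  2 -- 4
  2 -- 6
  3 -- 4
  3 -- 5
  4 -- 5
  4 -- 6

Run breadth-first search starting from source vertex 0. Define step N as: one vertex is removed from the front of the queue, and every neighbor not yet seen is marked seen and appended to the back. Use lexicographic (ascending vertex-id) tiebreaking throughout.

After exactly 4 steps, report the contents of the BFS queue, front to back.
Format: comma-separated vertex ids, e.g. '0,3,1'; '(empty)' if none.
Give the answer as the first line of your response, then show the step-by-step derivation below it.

4,5,6

step 1: dequeue 0; queue=[3]; order=0
step 2: dequeue 3; queue=[1,2,4,5]; order=0,3
step 3: dequeue 1; queue=[2,4,5,6]; order=0,3,1
step 4: dequeue 2; queue=[4,5,6]; order=0,3,1,2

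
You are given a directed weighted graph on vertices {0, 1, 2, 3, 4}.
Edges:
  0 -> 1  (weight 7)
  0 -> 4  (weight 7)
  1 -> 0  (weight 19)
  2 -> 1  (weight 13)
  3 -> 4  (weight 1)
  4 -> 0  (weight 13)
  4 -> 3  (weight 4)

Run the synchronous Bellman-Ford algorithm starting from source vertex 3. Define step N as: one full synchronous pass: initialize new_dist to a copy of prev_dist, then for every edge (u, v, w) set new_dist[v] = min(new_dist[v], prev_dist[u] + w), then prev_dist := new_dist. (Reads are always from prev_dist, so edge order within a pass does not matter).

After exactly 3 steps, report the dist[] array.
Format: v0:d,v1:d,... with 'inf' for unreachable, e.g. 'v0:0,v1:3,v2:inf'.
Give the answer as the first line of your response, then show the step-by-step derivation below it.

v0:14,v1:21,v2:inf,v3:0,v4:1

step 1: dist = v0:inf,v1:inf,v2:inf,v3:0,v4:1
step 2: dist = v0:14,v1:inf,v2:inf,v3:0,v4:1
step 3: dist = v0:14,v1:21,v2:inf,v3:0,v4:1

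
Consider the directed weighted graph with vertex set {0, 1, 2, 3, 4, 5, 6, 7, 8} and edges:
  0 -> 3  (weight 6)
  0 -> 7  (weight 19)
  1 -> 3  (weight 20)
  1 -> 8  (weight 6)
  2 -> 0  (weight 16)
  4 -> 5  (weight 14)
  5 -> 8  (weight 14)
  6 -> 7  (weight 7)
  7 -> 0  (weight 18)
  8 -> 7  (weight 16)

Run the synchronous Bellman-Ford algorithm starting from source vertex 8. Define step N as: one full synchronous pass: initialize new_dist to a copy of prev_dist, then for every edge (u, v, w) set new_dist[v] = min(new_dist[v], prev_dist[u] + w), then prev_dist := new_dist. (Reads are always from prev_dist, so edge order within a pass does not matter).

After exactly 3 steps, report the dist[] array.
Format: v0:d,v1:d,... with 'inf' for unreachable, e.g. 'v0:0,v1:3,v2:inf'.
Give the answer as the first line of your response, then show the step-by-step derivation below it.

v0:34,v1:inf,v2:inf,v3:40,v4:inf,v5:inf,v6:inf,v7:16,v8:0

step 1: dist = v0:inf,v1:inf,v2:inf,v3:inf,v4:inf,v5:inf,v6:inf,v7:16,v8:0
step 2: dist = v0:34,v1:inf,v2:inf,v3:inf,v4:inf,v5:inf,v6:inf,v7:16,v8:0
step 3: dist = v0:34,v1:inf,v2:inf,v3:40,v4:inf,v5:inf,v6:inf,v7:16,v8:0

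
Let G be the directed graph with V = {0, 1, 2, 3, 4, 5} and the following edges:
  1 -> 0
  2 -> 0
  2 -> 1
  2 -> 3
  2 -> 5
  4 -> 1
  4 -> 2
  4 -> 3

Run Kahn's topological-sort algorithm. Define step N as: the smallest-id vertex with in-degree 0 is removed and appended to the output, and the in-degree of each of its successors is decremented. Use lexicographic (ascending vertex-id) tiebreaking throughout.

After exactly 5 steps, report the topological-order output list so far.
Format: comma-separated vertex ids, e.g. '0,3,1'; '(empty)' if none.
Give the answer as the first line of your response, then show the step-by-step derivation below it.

4,2,1,0,3

step 1: output 4; order=[4]; indeg=(2,1,0,1,0,1)
step 2: output 2; order=[4,2]; indeg=(1,0,0,0,0,0)
step 3: output 1; order=[4,2,1]; indeg=(0,0,0,0,0,0)
step 4: output 0; order=[4,2,1,0]; indeg=(0,0,0,0,0,0)
step 5: output 3; order=[4,2,1,0,3]; indeg=(0,0,0,0,0,0)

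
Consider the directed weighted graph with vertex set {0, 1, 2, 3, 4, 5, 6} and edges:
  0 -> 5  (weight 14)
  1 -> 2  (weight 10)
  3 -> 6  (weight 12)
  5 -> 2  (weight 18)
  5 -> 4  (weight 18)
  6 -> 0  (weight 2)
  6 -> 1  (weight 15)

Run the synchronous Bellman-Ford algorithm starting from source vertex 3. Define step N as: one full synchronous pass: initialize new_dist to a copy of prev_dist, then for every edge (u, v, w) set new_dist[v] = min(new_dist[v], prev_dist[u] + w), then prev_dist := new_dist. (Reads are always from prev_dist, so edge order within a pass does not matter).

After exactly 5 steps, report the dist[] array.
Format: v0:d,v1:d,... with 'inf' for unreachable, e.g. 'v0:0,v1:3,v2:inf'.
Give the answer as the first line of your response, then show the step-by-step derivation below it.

v0:14,v1:27,v2:37,v3:0,v4:46,v5:28,v6:12

step 1: dist = v0:inf,v1:inf,v2:inf,v3:0,v4:inf,v5:inf,v6:12
step 2: dist = v0:14,v1:27,v2:inf,v3:0,v4:inf,v5:inf,v6:12
step 3: dist = v0:14,v1:27,v2:37,v3:0,v4:inf,v5:28,v6:12
step 4: dist = v0:14,v1:27,v2:37,v3:0,v4:46,v5:28,v6:12
step 5: dist = v0:14,v1:27,v2:37,v3:0,v4:46,v5:28,v6:12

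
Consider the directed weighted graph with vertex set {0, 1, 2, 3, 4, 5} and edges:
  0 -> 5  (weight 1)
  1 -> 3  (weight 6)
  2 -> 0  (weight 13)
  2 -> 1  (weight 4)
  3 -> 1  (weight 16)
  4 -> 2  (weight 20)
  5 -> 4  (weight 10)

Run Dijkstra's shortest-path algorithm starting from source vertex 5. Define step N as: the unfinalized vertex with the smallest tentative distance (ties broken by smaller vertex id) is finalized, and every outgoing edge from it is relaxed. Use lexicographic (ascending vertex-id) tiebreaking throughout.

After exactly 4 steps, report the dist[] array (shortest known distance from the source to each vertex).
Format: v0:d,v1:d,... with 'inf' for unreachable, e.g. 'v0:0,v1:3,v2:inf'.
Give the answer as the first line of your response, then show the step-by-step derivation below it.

v0:43,v1:34,v2:30,v3:40,v4:10,v5:0

step 1: dist = v0:inf,v1:inf,v2:inf,v3:inf,v4:10,v5:0
step 2: dist = v0:inf,v1:inf,v2:30,v3:inf,v4:10,v5:0
step 3: dist = v0:43,v1:34,v2:30,v3:inf,v4:10,v5:0
step 4: dist = v0:43,v1:34,v2:30,v3:40,v4:10,v5:0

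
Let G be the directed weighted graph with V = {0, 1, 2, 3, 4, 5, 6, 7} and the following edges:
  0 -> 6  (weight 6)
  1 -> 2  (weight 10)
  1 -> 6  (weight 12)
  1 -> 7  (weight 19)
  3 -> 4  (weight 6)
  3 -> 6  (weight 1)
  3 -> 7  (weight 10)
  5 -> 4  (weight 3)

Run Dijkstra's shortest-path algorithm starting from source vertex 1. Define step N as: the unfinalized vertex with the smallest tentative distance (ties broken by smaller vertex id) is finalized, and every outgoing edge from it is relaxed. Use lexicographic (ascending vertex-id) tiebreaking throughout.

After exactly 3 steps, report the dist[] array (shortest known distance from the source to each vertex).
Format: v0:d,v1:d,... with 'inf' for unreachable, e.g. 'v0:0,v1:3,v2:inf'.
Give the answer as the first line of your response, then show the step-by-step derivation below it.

v0:inf,v1:0,v2:10,v3:inf,v4:inf,v5:inf,v6:12,v7:19

step 1: dist = v0:inf,v1:0,v2:10,v3:inf,v4:inf,v5:inf,v6:12,v7:19
step 2: dist = v0:inf,v1:0,v2:10,v3:inf,v4:inf,v5:inf,v6:12,v7:19
step 3: dist = v0:inf,v1:0,v2:10,v3:inf,v4:inf,v5:inf,v6:12,v7:19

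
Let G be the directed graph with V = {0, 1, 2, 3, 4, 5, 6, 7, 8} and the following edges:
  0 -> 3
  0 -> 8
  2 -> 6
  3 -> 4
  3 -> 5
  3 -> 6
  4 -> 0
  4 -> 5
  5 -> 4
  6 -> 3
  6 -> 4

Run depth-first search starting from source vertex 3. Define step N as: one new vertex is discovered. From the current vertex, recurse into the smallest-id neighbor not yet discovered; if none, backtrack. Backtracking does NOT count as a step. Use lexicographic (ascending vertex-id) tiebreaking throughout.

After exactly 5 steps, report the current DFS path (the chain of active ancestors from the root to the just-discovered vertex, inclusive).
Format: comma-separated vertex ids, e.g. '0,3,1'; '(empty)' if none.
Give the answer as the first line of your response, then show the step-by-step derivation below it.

3,4,5

step 1: discover 3; path=3; order=3
step 2: discover 4; path=3>4; order=3,4
step 3: discover 0; path=3>4>0; order=3,4,0
step 4: discover 8; path=3>4>0>8; order=3,4,0,8
step 5: discover 5; path=3>4>5; order=3,4,0,8,5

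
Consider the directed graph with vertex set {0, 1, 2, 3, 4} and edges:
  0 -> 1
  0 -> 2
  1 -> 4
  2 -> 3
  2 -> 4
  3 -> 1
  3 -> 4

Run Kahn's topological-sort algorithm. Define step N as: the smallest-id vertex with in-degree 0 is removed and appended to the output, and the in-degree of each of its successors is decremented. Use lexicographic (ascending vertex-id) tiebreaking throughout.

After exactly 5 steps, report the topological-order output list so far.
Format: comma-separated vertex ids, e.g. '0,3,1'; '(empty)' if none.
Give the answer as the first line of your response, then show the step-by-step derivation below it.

0,2,3,1,4

step 1: output 0; order=[0]; indeg=(0,1,0,1,3)
step 2: output 2; order=[0,2]; indeg=(0,1,0,0,2)
step 3: output 3; order=[0,2,3]; indeg=(0,0,0,0,1)
step 4: output 1; order=[0,2,3,1]; indeg=(0,0,0,0,0)
step 5: output 4; order=[0,2,3,1,4]; indeg=(0,0,0,0,0)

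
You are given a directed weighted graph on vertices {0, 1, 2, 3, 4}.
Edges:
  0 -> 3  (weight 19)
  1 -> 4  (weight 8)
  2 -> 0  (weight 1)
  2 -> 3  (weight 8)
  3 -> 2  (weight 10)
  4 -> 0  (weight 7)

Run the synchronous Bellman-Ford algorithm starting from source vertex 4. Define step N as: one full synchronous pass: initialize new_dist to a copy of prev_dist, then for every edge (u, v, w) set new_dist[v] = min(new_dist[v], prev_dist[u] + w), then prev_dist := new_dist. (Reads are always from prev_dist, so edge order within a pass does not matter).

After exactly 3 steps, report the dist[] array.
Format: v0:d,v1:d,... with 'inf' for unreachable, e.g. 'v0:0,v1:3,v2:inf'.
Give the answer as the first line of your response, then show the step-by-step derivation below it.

v0:7,v1:inf,v2:36,v3:26,v4:0

step 1: dist = v0:7,v1:inf,v2:inf,v3:inf,v4:0
step 2: dist = v0:7,v1:inf,v2:inf,v3:26,v4:0
step 3: dist = v0:7,v1:inf,v2:36,v3:26,v4:0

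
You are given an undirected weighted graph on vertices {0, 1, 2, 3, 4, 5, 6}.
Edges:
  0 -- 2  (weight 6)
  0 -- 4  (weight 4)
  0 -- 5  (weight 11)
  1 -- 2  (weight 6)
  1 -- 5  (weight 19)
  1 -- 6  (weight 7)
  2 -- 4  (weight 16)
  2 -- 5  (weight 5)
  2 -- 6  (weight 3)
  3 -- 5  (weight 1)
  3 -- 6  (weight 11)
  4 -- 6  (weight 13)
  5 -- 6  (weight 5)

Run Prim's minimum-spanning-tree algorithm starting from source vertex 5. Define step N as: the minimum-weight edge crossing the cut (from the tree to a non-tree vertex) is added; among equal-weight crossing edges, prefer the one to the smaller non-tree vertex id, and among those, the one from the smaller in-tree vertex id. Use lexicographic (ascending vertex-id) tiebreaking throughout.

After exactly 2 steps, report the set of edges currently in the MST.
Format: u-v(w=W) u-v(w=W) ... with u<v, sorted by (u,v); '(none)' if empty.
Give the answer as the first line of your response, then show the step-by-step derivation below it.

2-5(w=5) 3-5(w=1)

step 1: add edge 3-5 (w=1); MST = {3-5(w=1)}
step 2: add edge 2-5 (w=5); MST = {2-5(w=5) 3-5(w=1)}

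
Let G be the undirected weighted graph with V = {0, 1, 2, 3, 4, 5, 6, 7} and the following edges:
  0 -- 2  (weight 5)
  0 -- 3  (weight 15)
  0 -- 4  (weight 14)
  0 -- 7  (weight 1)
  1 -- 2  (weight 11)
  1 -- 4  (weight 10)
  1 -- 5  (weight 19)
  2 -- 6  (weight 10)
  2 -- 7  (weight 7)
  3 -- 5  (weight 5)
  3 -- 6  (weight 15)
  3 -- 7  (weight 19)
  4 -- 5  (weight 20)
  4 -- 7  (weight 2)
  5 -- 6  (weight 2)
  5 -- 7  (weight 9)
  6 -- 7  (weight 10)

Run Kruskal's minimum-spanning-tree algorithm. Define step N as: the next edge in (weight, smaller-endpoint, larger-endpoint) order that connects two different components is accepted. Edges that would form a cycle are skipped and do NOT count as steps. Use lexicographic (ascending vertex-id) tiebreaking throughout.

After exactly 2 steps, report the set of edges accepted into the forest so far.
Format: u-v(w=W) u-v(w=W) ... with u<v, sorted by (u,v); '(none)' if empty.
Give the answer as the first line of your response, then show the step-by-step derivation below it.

0-7(w=1) 4-7(w=2)

step 1: add edge 0-7 (w=1); MST = {0-7(w=1)}
step 2: add edge 4-7 (w=2); MST = {0-7(w=1) 4-7(w=2)}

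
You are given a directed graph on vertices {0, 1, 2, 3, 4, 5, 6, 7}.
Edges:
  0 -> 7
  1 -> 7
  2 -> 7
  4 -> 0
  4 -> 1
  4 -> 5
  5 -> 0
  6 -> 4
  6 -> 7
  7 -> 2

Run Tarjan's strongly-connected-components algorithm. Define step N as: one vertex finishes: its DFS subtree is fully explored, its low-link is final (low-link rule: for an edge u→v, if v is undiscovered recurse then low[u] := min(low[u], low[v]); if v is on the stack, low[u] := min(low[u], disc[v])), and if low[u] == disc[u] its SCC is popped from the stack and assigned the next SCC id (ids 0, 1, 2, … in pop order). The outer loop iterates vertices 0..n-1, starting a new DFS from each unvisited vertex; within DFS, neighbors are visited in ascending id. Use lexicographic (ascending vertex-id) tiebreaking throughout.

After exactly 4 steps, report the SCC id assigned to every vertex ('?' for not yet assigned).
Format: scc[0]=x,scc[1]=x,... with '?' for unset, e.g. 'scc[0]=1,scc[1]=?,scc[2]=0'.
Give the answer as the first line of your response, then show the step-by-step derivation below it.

scc[0]=1,scc[1]=2,scc[2]=0,scc[3]=?,scc[4]=?,scc[5]=?,scc[6]=?,scc[7]=0

step 1: low=(low[0]=0,low[1]=?,low[2]=1,low[3]=?,low[4]=?,low[5]=?,low[6]=?,low[7]=1); scc=(scc[0]=?,scc[1]=?,scc[2]=?,scc[3]=?,scc[4]=?,scc[5]=?,scc[6]=?,scc[7]=?)
step 2: low=(low[0]=0,low[1]=?,low[2]=1,low[3]=?,low[4]=?,low[5]=?,low[6]=?,low[7]=1); scc=(scc[0]=?,scc[1]=?,scc[2]=0,scc[3]=?,scc[4]=?,scc[5]=?,scc[6]=?,scc[7]=0)
step 3: low=(low[0]=0,low[1]=?,low[2]=1,low[3]=?,low[4]=?,low[5]=?,low[6]=?,low[7]=1); scc=(scc[0]=1,scc[1]=?,scc[2]=0,scc[3]=?,scc[4]=?,scc[5]=?,scc[6]=?,scc[7]=0)
step 4: low=(low[0]=0,low[1]=3,low[2]=1,low[3]=?,low[4]=?,low[5]=?,low[6]=?,low[7]=1); scc=(scc[0]=1,scc[1]=2,scc[2]=0,scc[3]=?,scc[4]=?,scc[5]=?,scc[6]=?,scc[7]=0)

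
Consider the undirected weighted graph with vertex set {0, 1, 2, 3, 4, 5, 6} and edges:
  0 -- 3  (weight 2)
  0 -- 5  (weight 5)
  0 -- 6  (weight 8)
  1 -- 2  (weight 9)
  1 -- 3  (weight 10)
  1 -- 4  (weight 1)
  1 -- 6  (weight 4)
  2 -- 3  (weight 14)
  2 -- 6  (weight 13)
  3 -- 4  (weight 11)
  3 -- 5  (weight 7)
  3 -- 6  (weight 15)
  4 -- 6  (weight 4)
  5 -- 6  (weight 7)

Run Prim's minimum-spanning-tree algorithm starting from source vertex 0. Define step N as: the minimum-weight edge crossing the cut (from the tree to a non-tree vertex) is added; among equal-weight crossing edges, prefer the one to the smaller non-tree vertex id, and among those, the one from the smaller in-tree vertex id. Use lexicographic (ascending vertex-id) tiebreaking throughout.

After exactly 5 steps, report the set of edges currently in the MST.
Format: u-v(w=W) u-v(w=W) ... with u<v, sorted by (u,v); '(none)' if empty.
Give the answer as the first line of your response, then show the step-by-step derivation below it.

0-3(w=2) 0-5(w=5) 1-4(w=1) 1-6(w=4) 5-6(w=7)

step 1: add edge 0-3 (w=2); MST = {0-3(w=2)}
step 2: add edge 0-5 (w=5); MST = {0-3(w=2) 0-5(w=5)}
step 3: add edge 5-6 (w=7); MST = {0-3(w=2) 0-5(w=5) 5-6(w=7)}
step 4: add edge 1-6 (w=4); MST = {0-3(w=2) 0-5(w=5) 1-6(w=4) 5-6(w=7)}
step 5: add edge 1-4 (w=1); MST = {0-3(w=2) 0-5(w=5) 1-4(w=1) 1-6(w=4) 5-6(w=7)}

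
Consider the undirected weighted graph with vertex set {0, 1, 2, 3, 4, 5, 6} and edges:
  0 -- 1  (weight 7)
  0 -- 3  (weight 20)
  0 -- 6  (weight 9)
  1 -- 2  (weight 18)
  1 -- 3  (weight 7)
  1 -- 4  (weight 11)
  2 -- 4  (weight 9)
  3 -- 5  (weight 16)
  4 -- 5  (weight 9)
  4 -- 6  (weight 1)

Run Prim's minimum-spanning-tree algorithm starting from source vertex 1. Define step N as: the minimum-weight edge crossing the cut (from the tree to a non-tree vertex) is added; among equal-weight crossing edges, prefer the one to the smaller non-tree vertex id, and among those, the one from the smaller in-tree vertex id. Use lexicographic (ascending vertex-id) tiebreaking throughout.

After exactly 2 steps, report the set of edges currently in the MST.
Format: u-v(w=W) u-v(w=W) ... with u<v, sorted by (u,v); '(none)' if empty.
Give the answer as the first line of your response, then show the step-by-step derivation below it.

0-1(w=7) 1-3(w=7)

step 1: add edge 0-1 (w=7); MST = {0-1(w=7)}
step 2: add edge 1-3 (w=7); MST = {0-1(w=7) 1-3(w=7)}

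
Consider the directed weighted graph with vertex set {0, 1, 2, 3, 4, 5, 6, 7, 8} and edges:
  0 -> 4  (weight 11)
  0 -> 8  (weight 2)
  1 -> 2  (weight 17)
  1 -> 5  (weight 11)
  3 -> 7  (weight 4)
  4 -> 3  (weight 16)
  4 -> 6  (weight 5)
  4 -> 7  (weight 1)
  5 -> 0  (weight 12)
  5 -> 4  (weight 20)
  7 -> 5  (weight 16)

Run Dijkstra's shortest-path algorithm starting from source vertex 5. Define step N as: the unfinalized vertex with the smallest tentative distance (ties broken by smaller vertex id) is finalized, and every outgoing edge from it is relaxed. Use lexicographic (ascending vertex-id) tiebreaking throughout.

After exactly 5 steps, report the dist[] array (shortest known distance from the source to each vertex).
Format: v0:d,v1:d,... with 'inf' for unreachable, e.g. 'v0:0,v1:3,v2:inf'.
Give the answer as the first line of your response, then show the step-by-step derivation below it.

v0:12,v1:inf,v2:inf,v3:36,v4:20,v5:0,v6:25,v7:21,v8:14

step 1: dist = v0:12,v1:inf,v2:inf,v3:inf,v4:20,v5:0,v6:inf,v7:inf,v8:inf
step 2: dist = v0:12,v1:inf,v2:inf,v3:inf,v4:20,v5:0,v6:inf,v7:inf,v8:14
step 3: dist = v0:12,v1:inf,v2:inf,v3:inf,v4:20,v5:0,v6:inf,v7:inf,v8:14
step 4: dist = v0:12,v1:inf,v2:inf,v3:36,v4:20,v5:0,v6:25,v7:21,v8:14
step 5: dist = v0:12,v1:inf,v2:inf,v3:36,v4:20,v5:0,v6:25,v7:21,v8:14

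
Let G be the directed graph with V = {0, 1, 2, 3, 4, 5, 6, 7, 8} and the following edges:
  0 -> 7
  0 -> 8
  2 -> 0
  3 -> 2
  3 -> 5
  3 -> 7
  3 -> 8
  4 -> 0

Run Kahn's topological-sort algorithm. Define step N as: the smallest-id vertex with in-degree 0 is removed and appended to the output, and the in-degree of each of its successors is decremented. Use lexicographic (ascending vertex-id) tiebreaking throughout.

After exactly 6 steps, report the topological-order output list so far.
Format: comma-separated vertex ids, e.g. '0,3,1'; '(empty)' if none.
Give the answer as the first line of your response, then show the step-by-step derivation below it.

1,3,2,4,0,5

step 1: output 1; order=[1]; indeg=(2,0,1,0,0,1,0,2,2)
step 2: output 3; order=[1,3]; indeg=(2,0,0,0,0,0,0,1,1)
step 3: output 2; order=[1,3,2]; indeg=(1,0,0,0,0,0,0,1,1)
step 4: output 4; order=[1,3,2,4]; indeg=(0,0,0,0,0,0,0,1,1)
step 5: output 0; order=[1,3,2,4,0]; indeg=(0,0,0,0,0,0,0,0,0)
step 6: output 5; order=[1,3,2,4,0,5]; indeg=(0,0,0,0,0,0,0,0,0)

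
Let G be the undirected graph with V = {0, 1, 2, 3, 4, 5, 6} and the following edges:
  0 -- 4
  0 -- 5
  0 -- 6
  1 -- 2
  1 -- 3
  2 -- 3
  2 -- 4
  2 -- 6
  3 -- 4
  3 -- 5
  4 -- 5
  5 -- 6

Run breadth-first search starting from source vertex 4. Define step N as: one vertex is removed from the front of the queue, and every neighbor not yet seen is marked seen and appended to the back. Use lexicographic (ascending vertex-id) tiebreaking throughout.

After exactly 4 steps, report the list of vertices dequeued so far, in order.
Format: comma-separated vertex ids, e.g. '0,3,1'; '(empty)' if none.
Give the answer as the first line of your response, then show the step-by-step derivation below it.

4,0,2,3

step 1: dequeue 4; queue=[0,2,3,5]; order=4
step 2: dequeue 0; queue=[2,3,5,6]; order=4,0
step 3: dequeue 2; queue=[3,5,6,1]; order=4,0,2
step 4: dequeue 3; queue=[5,6,1]; order=4,0,2,3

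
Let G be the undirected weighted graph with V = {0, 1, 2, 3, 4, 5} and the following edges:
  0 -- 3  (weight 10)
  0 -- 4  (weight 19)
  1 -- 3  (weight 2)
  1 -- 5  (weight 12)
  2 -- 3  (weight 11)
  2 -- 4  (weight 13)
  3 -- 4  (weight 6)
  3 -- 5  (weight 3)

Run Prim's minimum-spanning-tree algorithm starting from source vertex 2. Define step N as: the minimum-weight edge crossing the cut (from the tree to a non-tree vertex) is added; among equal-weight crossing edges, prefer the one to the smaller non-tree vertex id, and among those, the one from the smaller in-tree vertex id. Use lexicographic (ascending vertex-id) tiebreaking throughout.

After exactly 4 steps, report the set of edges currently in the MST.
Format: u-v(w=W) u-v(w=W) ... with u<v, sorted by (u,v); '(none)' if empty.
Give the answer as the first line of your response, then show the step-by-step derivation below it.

1-3(w=2) 2-3(w=11) 3-4(w=6) 3-5(w=3)

step 1: add edge 2-3 (w=11); MST = {2-3(w=11)}
step 2: add edge 1-3 (w=2); MST = {1-3(w=2) 2-3(w=11)}
step 3: add edge 3-5 (w=3); MST = {1-3(w=2) 2-3(w=11) 3-5(w=3)}
step 4: add edge 3-4 (w=6); MST = {1-3(w=2) 2-3(w=11) 3-4(w=6) 3-5(w=3)}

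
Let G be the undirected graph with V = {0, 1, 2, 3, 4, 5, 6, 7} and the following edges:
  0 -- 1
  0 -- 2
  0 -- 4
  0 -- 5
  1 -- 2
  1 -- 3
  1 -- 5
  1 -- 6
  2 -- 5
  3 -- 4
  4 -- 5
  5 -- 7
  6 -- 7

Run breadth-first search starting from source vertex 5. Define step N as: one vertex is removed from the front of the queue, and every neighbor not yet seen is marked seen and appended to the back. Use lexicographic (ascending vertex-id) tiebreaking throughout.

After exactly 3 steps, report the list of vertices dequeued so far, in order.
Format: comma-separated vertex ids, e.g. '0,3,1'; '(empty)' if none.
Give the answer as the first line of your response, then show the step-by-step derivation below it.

5,0,1

step 1: dequeue 5; queue=[0,1,2,4,7]; order=5
step 2: dequeue 0; queue=[1,2,4,7]; order=5,0
step 3: dequeue 1; queue=[2,4,7,3,6]; order=5,0,1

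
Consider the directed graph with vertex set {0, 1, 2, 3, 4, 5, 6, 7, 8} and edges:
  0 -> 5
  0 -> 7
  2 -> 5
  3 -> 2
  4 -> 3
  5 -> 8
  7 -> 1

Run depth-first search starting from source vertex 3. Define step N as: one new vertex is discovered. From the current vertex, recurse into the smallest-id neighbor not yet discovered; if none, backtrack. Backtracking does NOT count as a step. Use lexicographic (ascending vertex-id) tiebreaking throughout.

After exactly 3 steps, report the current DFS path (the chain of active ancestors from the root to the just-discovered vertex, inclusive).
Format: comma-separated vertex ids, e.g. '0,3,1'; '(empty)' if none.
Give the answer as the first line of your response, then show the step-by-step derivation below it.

3,2,5

step 1: discover 3; path=3; order=3
step 2: discover 2; path=3>2; order=3,2
step 3: discover 5; path=3>2>5; order=3,2,5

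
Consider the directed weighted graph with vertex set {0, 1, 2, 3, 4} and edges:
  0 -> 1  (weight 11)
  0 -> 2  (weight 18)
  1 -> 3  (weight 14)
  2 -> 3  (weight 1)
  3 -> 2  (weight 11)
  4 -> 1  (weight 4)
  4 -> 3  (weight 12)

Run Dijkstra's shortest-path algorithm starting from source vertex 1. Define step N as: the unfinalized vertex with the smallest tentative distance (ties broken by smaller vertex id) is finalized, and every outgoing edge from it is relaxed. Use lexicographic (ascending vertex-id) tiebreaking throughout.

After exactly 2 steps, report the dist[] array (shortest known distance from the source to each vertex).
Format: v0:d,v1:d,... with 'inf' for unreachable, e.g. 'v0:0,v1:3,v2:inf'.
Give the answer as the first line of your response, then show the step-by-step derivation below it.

v0:inf,v1:0,v2:25,v3:14,v4:inf

step 1: dist = v0:inf,v1:0,v2:inf,v3:14,v4:inf
step 2: dist = v0:inf,v1:0,v2:25,v3:14,v4:inf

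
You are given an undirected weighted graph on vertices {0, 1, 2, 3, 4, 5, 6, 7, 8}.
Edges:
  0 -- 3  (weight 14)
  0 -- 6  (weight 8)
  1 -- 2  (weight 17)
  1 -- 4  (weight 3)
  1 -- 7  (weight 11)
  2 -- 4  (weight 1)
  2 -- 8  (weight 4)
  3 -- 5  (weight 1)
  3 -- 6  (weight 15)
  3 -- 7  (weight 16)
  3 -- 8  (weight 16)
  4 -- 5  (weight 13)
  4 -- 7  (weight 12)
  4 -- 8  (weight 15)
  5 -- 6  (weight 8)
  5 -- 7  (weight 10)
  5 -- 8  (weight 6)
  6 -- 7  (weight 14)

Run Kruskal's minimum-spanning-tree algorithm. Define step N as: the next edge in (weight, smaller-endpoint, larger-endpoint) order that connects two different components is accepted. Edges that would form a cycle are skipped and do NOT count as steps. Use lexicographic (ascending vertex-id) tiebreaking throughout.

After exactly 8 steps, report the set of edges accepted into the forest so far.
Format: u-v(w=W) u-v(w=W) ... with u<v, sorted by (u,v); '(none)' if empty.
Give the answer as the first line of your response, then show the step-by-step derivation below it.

0-6(w=8) 1-4(w=3) 2-4(w=1) 2-8(w=4) 3-5(w=1) 5-6(w=8) 5-7(w=10) 5-8(w=6)

step 1: add edge 2-4 (w=1); MST = {2-4(w=1)}
step 2: add edge 3-5 (w=1); MST = {2-4(w=1) 3-5(w=1)}
step 3: add edge 1-4 (w=3); MST = {1-4(w=3) 2-4(w=1) 3-5(w=1)}
step 4: add edge 2-8 (w=4); MST = {1-4(w=3) 2-4(w=1) 2-8(w=4) 3-5(w=1)}
step 5: add edge 5-8 (w=6); MST = {1-4(w=3) 2-4(w=1) 2-8(w=4) 3-5(w=1) 5-8(w=6)}
step 6: add edge 0-6 (w=8); MST = {0-6(w=8) 1-4(w=3) 2-4(w=1) 2-8(w=4) 3-5(w=1) 5-8(w=6)}
step 7: add edge 5-6 (w=8); MST = {0-6(w=8) 1-4(w=3) 2-4(w=1) 2-8(w=4) 3-5(w=1) 5-6(w=8) 5-8(w=6)}
step 8: add edge 5-7 (w=10); MST = {0-6(w=8) 1-4(w=3) 2-4(w=1) 2-8(w=4) 3-5(w=1) 5-6(w=8) 5-7(w=10) 5-8(w=6)}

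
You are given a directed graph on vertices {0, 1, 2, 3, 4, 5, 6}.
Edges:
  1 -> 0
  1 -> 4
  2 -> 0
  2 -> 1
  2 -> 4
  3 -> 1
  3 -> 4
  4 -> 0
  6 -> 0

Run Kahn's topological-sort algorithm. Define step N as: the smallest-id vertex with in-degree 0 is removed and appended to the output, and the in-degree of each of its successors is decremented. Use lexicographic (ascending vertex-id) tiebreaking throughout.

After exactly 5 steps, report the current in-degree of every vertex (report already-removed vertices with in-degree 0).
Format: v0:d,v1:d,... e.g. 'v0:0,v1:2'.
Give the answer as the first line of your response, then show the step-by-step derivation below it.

v0:1,v1:0,v2:0,v3:0,v4:0,v5:0,v6:0

step 1: output 2; order=[2]; indeg=(3,1,0,0,2,0,0)
step 2: output 3; order=[2,3]; indeg=(3,0,0,0,1,0,0)
step 3: output 1; order=[2,3,1]; indeg=(2,0,0,0,0,0,0)
step 4: output 4; order=[2,3,1,4]; indeg=(1,0,0,0,0,0,0)
step 5: output 5; order=[2,3,1,4,5]; indeg=(1,0,0,0,0,0,0)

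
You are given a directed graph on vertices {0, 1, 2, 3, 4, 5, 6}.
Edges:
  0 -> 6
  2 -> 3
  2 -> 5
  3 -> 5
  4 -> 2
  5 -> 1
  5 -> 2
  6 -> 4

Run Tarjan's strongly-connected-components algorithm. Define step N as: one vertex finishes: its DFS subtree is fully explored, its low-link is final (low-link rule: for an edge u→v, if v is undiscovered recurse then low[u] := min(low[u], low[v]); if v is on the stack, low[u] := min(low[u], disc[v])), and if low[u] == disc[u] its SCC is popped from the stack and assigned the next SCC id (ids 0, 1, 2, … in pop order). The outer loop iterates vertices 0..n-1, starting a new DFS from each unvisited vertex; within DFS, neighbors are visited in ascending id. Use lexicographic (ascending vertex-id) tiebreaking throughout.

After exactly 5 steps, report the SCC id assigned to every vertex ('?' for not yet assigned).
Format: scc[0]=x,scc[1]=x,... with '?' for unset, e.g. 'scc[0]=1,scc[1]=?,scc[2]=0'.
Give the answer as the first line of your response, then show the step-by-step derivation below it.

scc[0]=?,scc[1]=0,scc[2]=1,scc[3]=1,scc[4]=2,scc[5]=1,scc[6]=?

step 1: low=(low[0]=0,low[1]=6,low[2]=3,low[3]=4,low[4]=2,low[5]=5,low[6]=1); scc=(scc[0]=?,scc[1]=0,scc[2]=?,scc[3]=?,scc[4]=?,scc[5]=?,scc[6]=?)
step 2: low=(low[0]=0,low[1]=6,low[2]=3,low[3]=4,low[4]=2,low[5]=3,low[6]=1); scc=(scc[0]=?,scc[1]=0,scc[2]=?,scc[3]=?,scc[4]=?,scc[5]=?,scc[6]=?)
step 3: low=(low[0]=0,low[1]=6,low[2]=3,low[3]=3,low[4]=2,low[5]=3,low[6]=1); scc=(scc[0]=?,scc[1]=0,scc[2]=?,scc[3]=?,scc[4]=?,scc[5]=?,scc[6]=?)
step 4: low=(low[0]=0,low[1]=6,low[2]=3,low[3]=3,low[4]=2,low[5]=3,low[6]=1); scc=(scc[0]=?,scc[1]=0,scc[2]=1,scc[3]=1,scc[4]=?,scc[5]=1,scc[6]=?)
step 5: low=(low[0]=0,low[1]=6,low[2]=3,low[3]=3,low[4]=2,low[5]=3,low[6]=1); scc=(scc[0]=?,scc[1]=0,scc[2]=1,scc[3]=1,scc[4]=2,scc[5]=1,scc[6]=?)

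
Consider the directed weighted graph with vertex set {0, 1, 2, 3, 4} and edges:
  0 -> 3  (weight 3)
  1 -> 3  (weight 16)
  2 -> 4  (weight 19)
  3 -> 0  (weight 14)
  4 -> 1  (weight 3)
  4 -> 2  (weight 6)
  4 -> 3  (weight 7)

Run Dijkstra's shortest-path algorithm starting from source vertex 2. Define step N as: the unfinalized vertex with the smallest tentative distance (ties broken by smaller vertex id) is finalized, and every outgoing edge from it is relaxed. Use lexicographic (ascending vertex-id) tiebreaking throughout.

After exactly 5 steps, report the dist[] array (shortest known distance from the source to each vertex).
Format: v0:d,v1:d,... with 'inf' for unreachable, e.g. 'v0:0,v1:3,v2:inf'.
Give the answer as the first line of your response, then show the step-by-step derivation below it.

v0:40,v1:22,v2:0,v3:26,v4:19

step 1: dist = v0:inf,v1:inf,v2:0,v3:inf,v4:19
step 2: dist = v0:inf,v1:22,v2:0,v3:26,v4:19
step 3: dist = v0:inf,v1:22,v2:0,v3:26,v4:19
step 4: dist = v0:40,v1:22,v2:0,v3:26,v4:19
step 5: dist = v0:40,v1:22,v2:0,v3:26,v4:19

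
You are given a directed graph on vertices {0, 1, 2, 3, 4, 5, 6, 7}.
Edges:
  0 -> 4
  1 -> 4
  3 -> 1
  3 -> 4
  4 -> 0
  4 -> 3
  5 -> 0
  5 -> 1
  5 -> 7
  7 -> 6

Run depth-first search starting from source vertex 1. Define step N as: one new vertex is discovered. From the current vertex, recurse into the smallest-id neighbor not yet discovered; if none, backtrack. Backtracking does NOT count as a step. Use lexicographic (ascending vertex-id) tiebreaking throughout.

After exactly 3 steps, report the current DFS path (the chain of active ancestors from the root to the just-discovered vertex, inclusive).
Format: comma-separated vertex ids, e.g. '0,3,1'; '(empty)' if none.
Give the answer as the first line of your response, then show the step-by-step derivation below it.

1,4,0

step 1: discover 1; path=1; order=1
step 2: discover 4; path=1>4; order=1,4
step 3: discover 0; path=1>4>0; order=1,4,0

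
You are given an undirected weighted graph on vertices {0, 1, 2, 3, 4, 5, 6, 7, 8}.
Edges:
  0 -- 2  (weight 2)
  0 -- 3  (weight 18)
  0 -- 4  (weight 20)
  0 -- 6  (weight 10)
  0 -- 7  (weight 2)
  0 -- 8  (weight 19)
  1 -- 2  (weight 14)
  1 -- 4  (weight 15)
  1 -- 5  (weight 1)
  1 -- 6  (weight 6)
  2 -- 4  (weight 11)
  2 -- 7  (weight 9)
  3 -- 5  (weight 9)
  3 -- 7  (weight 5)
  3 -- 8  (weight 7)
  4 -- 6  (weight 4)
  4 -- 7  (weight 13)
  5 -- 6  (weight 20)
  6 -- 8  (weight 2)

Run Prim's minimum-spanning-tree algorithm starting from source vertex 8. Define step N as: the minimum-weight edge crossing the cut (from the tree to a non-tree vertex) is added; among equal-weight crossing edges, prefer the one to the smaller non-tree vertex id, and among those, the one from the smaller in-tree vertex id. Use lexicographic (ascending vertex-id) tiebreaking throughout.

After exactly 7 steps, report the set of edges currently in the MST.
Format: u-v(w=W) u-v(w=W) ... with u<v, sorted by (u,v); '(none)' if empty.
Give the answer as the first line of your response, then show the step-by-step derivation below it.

0-7(w=2) 1-5(w=1) 1-6(w=6) 3-7(w=5) 3-8(w=7) 4-6(w=4) 6-8(w=2)

step 1: add edge 6-8 (w=2); MST = {6-8(w=2)}
step 2: add edge 4-6 (w=4); MST = {4-6(w=4) 6-8(w=2)}
step 3: add edge 1-6 (w=6); MST = {1-6(w=6) 4-6(w=4) 6-8(w=2)}
step 4: add edge 1-5 (w=1); MST = {1-5(w=1) 1-6(w=6) 4-6(w=4) 6-8(w=2)}
step 5: add edge 3-8 (w=7); MST = {1-5(w=1) 1-6(w=6) 3-8(w=7) 4-6(w=4) 6-8(w=2)}
step 6: add edge 3-7 (w=5); MST = {1-5(w=1) 1-6(w=6) 3-7(w=5) 3-8(w=7) 4-6(w=4) 6-8(w=2)}
step 7: add edge 0-7 (w=2); MST = {0-7(w=2) 1-5(w=1) 1-6(w=6) 3-7(w=5) 3-8(w=7) 4-6(w=4) 6-8(w=2)}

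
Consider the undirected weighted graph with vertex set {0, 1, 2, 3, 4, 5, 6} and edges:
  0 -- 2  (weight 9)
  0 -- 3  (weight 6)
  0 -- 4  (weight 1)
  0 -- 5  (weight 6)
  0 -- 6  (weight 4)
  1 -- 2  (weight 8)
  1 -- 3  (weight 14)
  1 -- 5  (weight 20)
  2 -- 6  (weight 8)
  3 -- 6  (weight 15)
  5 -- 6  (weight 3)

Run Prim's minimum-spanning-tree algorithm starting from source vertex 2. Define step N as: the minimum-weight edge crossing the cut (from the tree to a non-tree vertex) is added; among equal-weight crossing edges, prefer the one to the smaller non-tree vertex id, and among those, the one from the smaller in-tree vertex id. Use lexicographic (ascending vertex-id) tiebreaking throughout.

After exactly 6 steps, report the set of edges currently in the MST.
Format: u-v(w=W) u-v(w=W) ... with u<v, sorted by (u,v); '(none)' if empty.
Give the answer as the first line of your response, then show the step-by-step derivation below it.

0-3(w=6) 0-4(w=1) 0-6(w=4) 1-2(w=8) 2-6(w=8) 5-6(w=3)

step 1: add edge 1-2 (w=8); MST = {1-2(w=8)}
step 2: add edge 2-6 (w=8); MST = {1-2(w=8) 2-6(w=8)}
step 3: add edge 5-6 (w=3); MST = {1-2(w=8) 2-6(w=8) 5-6(w=3)}
step 4: add edge 0-6 (w=4); MST = {0-6(w=4) 1-2(w=8) 2-6(w=8) 5-6(w=3)}
step 5: add edge 0-4 (w=1); MST = {0-4(w=1) 0-6(w=4) 1-2(w=8) 2-6(w=8) 5-6(w=3)}
step 6: add edge 0-3 (w=6); MST = {0-3(w=6) 0-4(w=1) 0-6(w=4) 1-2(w=8) 2-6(w=8) 5-6(w=3)}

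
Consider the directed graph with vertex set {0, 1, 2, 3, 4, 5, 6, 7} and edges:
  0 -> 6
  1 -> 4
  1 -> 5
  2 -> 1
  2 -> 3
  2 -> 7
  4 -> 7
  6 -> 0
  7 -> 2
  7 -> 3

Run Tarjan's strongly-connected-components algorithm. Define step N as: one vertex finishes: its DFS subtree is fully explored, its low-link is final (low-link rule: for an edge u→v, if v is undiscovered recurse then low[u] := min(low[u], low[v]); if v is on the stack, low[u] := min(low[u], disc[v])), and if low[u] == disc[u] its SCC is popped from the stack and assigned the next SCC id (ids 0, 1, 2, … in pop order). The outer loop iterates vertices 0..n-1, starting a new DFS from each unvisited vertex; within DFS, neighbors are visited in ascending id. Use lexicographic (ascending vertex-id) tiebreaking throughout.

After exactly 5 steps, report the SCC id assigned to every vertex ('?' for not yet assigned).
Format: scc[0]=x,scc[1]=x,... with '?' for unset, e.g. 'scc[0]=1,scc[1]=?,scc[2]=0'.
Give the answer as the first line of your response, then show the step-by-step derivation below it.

scc[0]=0,scc[1]=?,scc[2]=?,scc[3]=1,scc[4]=?,scc[5]=?,scc[6]=0,scc[7]=?

step 1: low=(low[0]=0,low[1]=?,low[2]=?,low[3]=?,low[4]=?,low[5]=?,low[6]=0,low[7]=?); scc=(scc[0]=?,scc[1]=?,scc[2]=?,scc[3]=?,scc[4]=?,scc[5]=?,scc[6]=?,scc[7]=?)
step 2: low=(low[0]=0,low[1]=?,low[2]=?,low[3]=?,low[4]=?,low[5]=?,low[6]=0,low[7]=?); scc=(scc[0]=0,scc[1]=?,scc[2]=?,scc[3]=?,scc[4]=?,scc[5]=?,scc[6]=0,scc[7]=?)
step 3: low=(low[0]=0,low[1]=2,low[2]=2,low[3]=6,low[4]=3,low[5]=?,low[6]=0,low[7]=4); scc=(scc[0]=0,scc[1]=?,scc[2]=?,scc[3]=1,scc[4]=?,scc[5]=?,scc[6]=0,scc[7]=?)
step 4: low=(low[0]=0,low[1]=2,low[2]=2,low[3]=6,low[4]=3,low[5]=?,low[6]=0,low[7]=4); scc=(scc[0]=0,scc[1]=?,scc[2]=?,scc[3]=1,scc[4]=?,scc[5]=?,scc[6]=0,scc[7]=?)
step 5: low=(low[0]=0,low[1]=2,low[2]=2,low[3]=6,low[4]=3,low[5]=?,low[6]=0,low[7]=2); scc=(scc[0]=0,scc[1]=?,scc[2]=?,scc[3]=1,scc[4]=?,scc[5]=?,scc[6]=0,scc[7]=?)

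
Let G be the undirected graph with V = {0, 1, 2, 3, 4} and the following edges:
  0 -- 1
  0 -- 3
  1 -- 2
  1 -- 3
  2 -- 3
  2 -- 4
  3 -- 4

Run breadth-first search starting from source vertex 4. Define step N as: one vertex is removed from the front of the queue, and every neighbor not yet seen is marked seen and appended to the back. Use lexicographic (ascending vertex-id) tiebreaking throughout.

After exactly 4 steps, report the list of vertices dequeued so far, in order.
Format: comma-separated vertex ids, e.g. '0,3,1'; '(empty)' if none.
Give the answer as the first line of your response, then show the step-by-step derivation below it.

4,2,3,1

step 1: dequeue 4; queue=[2,3]; order=4
step 2: dequeue 2; queue=[3,1]; order=4,2
step 3: dequeue 3; queue=[1,0]; order=4,2,3
step 4: dequeue 1; queue=[0]; order=4,2,3,1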